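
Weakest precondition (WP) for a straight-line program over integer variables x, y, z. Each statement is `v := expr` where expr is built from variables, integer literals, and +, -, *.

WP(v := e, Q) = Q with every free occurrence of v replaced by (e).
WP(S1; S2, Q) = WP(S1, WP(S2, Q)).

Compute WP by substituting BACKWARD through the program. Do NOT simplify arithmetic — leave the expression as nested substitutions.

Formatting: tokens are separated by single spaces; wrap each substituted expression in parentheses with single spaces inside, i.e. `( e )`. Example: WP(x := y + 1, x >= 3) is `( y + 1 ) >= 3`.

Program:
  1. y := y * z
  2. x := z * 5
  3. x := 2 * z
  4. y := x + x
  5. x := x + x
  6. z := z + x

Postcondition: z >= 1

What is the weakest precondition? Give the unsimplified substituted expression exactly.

Answer: ( z + ( ( 2 * z ) + ( 2 * z ) ) ) >= 1

Derivation:
post: z >= 1
stmt 6: z := z + x  -- replace 1 occurrence(s) of z with (z + x)
  => ( z + x ) >= 1
stmt 5: x := x + x  -- replace 1 occurrence(s) of x with (x + x)
  => ( z + ( x + x ) ) >= 1
stmt 4: y := x + x  -- replace 0 occurrence(s) of y with (x + x)
  => ( z + ( x + x ) ) >= 1
stmt 3: x := 2 * z  -- replace 2 occurrence(s) of x with (2 * z)
  => ( z + ( ( 2 * z ) + ( 2 * z ) ) ) >= 1
stmt 2: x := z * 5  -- replace 0 occurrence(s) of x with (z * 5)
  => ( z + ( ( 2 * z ) + ( 2 * z ) ) ) >= 1
stmt 1: y := y * z  -- replace 0 occurrence(s) of y with (y * z)
  => ( z + ( ( 2 * z ) + ( 2 * z ) ) ) >= 1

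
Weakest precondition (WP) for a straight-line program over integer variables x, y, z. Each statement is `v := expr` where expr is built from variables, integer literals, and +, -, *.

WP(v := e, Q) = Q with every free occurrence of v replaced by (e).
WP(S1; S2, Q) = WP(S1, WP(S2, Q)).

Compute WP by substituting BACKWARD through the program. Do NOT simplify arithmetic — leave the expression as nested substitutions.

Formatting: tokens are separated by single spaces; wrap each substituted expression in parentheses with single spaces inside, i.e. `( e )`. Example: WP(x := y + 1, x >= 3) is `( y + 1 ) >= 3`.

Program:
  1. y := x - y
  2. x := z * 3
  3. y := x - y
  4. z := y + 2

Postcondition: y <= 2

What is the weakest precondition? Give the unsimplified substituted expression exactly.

Answer: ( ( z * 3 ) - ( x - y ) ) <= 2

Derivation:
post: y <= 2
stmt 4: z := y + 2  -- replace 0 occurrence(s) of z with (y + 2)
  => y <= 2
stmt 3: y := x - y  -- replace 1 occurrence(s) of y with (x - y)
  => ( x - y ) <= 2
stmt 2: x := z * 3  -- replace 1 occurrence(s) of x with (z * 3)
  => ( ( z * 3 ) - y ) <= 2
stmt 1: y := x - y  -- replace 1 occurrence(s) of y with (x - y)
  => ( ( z * 3 ) - ( x - y ) ) <= 2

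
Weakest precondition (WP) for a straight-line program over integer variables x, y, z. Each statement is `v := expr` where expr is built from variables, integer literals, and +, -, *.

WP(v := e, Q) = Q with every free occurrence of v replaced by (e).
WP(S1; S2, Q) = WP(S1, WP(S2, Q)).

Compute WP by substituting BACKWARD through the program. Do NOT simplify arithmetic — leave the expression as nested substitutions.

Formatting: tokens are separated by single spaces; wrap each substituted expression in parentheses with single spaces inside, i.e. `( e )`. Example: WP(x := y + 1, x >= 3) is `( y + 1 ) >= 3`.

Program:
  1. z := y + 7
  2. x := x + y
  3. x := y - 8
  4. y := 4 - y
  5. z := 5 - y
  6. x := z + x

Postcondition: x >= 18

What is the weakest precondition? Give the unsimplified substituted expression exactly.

post: x >= 18
stmt 6: x := z + x  -- replace 1 occurrence(s) of x with (z + x)
  => ( z + x ) >= 18
stmt 5: z := 5 - y  -- replace 1 occurrence(s) of z with (5 - y)
  => ( ( 5 - y ) + x ) >= 18
stmt 4: y := 4 - y  -- replace 1 occurrence(s) of y with (4 - y)
  => ( ( 5 - ( 4 - y ) ) + x ) >= 18
stmt 3: x := y - 8  -- replace 1 occurrence(s) of x with (y - 8)
  => ( ( 5 - ( 4 - y ) ) + ( y - 8 ) ) >= 18
stmt 2: x := x + y  -- replace 0 occurrence(s) of x with (x + y)
  => ( ( 5 - ( 4 - y ) ) + ( y - 8 ) ) >= 18
stmt 1: z := y + 7  -- replace 0 occurrence(s) of z with (y + 7)
  => ( ( 5 - ( 4 - y ) ) + ( y - 8 ) ) >= 18

Answer: ( ( 5 - ( 4 - y ) ) + ( y - 8 ) ) >= 18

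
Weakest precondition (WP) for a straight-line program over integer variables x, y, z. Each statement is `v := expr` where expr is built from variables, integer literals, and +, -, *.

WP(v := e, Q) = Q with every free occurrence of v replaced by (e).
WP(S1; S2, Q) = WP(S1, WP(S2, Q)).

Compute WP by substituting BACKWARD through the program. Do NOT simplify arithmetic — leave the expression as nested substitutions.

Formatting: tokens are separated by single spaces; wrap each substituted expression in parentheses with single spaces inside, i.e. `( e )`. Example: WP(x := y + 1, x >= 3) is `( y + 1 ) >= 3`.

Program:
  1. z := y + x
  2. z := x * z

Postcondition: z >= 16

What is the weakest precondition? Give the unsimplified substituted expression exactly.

Answer: ( x * ( y + x ) ) >= 16

Derivation:
post: z >= 16
stmt 2: z := x * z  -- replace 1 occurrence(s) of z with (x * z)
  => ( x * z ) >= 16
stmt 1: z := y + x  -- replace 1 occurrence(s) of z with (y + x)
  => ( x * ( y + x ) ) >= 16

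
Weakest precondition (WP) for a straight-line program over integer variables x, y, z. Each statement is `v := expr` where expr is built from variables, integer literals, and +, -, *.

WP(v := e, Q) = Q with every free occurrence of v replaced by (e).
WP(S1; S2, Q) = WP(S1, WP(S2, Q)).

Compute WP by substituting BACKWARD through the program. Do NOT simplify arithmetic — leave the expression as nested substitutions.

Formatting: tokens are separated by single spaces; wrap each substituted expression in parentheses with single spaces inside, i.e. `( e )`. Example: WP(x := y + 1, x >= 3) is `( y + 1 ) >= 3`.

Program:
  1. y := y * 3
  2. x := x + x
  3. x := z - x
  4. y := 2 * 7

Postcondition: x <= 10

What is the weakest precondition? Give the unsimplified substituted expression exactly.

post: x <= 10
stmt 4: y := 2 * 7  -- replace 0 occurrence(s) of y with (2 * 7)
  => x <= 10
stmt 3: x := z - x  -- replace 1 occurrence(s) of x with (z - x)
  => ( z - x ) <= 10
stmt 2: x := x + x  -- replace 1 occurrence(s) of x with (x + x)
  => ( z - ( x + x ) ) <= 10
stmt 1: y := y * 3  -- replace 0 occurrence(s) of y with (y * 3)
  => ( z - ( x + x ) ) <= 10

Answer: ( z - ( x + x ) ) <= 10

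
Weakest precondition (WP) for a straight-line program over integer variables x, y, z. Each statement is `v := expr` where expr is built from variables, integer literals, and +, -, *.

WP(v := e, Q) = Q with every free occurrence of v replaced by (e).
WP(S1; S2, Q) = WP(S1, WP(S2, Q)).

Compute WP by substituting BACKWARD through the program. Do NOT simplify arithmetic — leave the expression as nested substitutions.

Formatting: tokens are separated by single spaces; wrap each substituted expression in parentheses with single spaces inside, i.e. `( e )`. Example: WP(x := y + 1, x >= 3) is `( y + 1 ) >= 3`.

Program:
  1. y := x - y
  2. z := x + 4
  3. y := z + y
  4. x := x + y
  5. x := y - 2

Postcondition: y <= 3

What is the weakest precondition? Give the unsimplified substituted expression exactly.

post: y <= 3
stmt 5: x := y - 2  -- replace 0 occurrence(s) of x with (y - 2)
  => y <= 3
stmt 4: x := x + y  -- replace 0 occurrence(s) of x with (x + y)
  => y <= 3
stmt 3: y := z + y  -- replace 1 occurrence(s) of y with (z + y)
  => ( z + y ) <= 3
stmt 2: z := x + 4  -- replace 1 occurrence(s) of z with (x + 4)
  => ( ( x + 4 ) + y ) <= 3
stmt 1: y := x - y  -- replace 1 occurrence(s) of y with (x - y)
  => ( ( x + 4 ) + ( x - y ) ) <= 3

Answer: ( ( x + 4 ) + ( x - y ) ) <= 3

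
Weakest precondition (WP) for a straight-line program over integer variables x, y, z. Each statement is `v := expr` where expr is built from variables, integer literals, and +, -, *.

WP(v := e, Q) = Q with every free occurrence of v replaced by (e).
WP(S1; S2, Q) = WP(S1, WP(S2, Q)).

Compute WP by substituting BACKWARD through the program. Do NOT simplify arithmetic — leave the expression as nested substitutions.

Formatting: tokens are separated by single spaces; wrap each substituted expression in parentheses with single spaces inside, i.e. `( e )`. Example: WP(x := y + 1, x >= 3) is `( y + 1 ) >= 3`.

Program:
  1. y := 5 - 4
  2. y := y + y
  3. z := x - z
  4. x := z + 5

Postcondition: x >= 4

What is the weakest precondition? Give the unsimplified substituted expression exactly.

post: x >= 4
stmt 4: x := z + 5  -- replace 1 occurrence(s) of x with (z + 5)
  => ( z + 5 ) >= 4
stmt 3: z := x - z  -- replace 1 occurrence(s) of z with (x - z)
  => ( ( x - z ) + 5 ) >= 4
stmt 2: y := y + y  -- replace 0 occurrence(s) of y with (y + y)
  => ( ( x - z ) + 5 ) >= 4
stmt 1: y := 5 - 4  -- replace 0 occurrence(s) of y with (5 - 4)
  => ( ( x - z ) + 5 ) >= 4

Answer: ( ( x - z ) + 5 ) >= 4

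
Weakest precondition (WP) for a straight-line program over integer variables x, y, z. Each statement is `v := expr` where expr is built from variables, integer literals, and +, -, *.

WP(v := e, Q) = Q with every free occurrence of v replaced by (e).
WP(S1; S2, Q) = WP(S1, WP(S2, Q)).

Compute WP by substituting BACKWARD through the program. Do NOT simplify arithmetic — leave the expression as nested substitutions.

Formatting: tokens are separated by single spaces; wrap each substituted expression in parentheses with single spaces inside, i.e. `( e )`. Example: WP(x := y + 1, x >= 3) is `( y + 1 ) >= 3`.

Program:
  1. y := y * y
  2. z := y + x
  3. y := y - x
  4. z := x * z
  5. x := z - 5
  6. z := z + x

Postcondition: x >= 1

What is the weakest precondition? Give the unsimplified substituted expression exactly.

Answer: ( ( x * ( ( y * y ) + x ) ) - 5 ) >= 1

Derivation:
post: x >= 1
stmt 6: z := z + x  -- replace 0 occurrence(s) of z with (z + x)
  => x >= 1
stmt 5: x := z - 5  -- replace 1 occurrence(s) of x with (z - 5)
  => ( z - 5 ) >= 1
stmt 4: z := x * z  -- replace 1 occurrence(s) of z with (x * z)
  => ( ( x * z ) - 5 ) >= 1
stmt 3: y := y - x  -- replace 0 occurrence(s) of y with (y - x)
  => ( ( x * z ) - 5 ) >= 1
stmt 2: z := y + x  -- replace 1 occurrence(s) of z with (y + x)
  => ( ( x * ( y + x ) ) - 5 ) >= 1
stmt 1: y := y * y  -- replace 1 occurrence(s) of y with (y * y)
  => ( ( x * ( ( y * y ) + x ) ) - 5 ) >= 1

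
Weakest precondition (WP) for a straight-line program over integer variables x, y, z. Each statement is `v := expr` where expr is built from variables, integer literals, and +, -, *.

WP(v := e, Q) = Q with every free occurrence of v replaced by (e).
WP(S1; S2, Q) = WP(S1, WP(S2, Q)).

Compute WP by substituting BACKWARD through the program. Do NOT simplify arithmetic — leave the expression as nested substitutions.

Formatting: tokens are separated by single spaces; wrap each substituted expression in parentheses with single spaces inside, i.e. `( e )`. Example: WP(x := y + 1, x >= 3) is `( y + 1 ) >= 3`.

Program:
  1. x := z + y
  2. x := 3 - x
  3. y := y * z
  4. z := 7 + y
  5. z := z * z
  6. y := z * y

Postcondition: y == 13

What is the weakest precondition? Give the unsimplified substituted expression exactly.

Answer: ( ( ( 7 + ( y * z ) ) * ( 7 + ( y * z ) ) ) * ( y * z ) ) == 13

Derivation:
post: y == 13
stmt 6: y := z * y  -- replace 1 occurrence(s) of y with (z * y)
  => ( z * y ) == 13
stmt 5: z := z * z  -- replace 1 occurrence(s) of z with (z * z)
  => ( ( z * z ) * y ) == 13
stmt 4: z := 7 + y  -- replace 2 occurrence(s) of z with (7 + y)
  => ( ( ( 7 + y ) * ( 7 + y ) ) * y ) == 13
stmt 3: y := y * z  -- replace 3 occurrence(s) of y with (y * z)
  => ( ( ( 7 + ( y * z ) ) * ( 7 + ( y * z ) ) ) * ( y * z ) ) == 13
stmt 2: x := 3 - x  -- replace 0 occurrence(s) of x with (3 - x)
  => ( ( ( 7 + ( y * z ) ) * ( 7 + ( y * z ) ) ) * ( y * z ) ) == 13
stmt 1: x := z + y  -- replace 0 occurrence(s) of x with (z + y)
  => ( ( ( 7 + ( y * z ) ) * ( 7 + ( y * z ) ) ) * ( y * z ) ) == 13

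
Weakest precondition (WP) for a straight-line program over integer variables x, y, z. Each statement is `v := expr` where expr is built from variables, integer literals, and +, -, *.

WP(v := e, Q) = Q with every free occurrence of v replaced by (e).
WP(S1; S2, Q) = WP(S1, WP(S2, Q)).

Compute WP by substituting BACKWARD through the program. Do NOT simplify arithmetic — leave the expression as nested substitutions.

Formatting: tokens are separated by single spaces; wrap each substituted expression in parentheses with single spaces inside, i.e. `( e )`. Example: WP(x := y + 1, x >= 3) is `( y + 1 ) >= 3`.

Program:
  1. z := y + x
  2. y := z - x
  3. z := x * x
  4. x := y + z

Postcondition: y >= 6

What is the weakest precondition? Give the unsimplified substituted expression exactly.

post: y >= 6
stmt 4: x := y + z  -- replace 0 occurrence(s) of x with (y + z)
  => y >= 6
stmt 3: z := x * x  -- replace 0 occurrence(s) of z with (x * x)
  => y >= 6
stmt 2: y := z - x  -- replace 1 occurrence(s) of y with (z - x)
  => ( z - x ) >= 6
stmt 1: z := y + x  -- replace 1 occurrence(s) of z with (y + x)
  => ( ( y + x ) - x ) >= 6

Answer: ( ( y + x ) - x ) >= 6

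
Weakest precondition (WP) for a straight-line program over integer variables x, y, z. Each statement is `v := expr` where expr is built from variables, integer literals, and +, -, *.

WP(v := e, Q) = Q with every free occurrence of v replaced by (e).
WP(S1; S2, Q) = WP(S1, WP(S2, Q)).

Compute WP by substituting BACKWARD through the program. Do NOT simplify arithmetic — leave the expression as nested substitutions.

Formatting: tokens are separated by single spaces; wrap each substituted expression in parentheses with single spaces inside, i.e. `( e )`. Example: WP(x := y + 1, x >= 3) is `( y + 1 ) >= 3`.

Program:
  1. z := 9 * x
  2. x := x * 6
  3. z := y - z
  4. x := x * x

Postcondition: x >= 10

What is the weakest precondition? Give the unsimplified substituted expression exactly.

Answer: ( ( x * 6 ) * ( x * 6 ) ) >= 10

Derivation:
post: x >= 10
stmt 4: x := x * x  -- replace 1 occurrence(s) of x with (x * x)
  => ( x * x ) >= 10
stmt 3: z := y - z  -- replace 0 occurrence(s) of z with (y - z)
  => ( x * x ) >= 10
stmt 2: x := x * 6  -- replace 2 occurrence(s) of x with (x * 6)
  => ( ( x * 6 ) * ( x * 6 ) ) >= 10
stmt 1: z := 9 * x  -- replace 0 occurrence(s) of z with (9 * x)
  => ( ( x * 6 ) * ( x * 6 ) ) >= 10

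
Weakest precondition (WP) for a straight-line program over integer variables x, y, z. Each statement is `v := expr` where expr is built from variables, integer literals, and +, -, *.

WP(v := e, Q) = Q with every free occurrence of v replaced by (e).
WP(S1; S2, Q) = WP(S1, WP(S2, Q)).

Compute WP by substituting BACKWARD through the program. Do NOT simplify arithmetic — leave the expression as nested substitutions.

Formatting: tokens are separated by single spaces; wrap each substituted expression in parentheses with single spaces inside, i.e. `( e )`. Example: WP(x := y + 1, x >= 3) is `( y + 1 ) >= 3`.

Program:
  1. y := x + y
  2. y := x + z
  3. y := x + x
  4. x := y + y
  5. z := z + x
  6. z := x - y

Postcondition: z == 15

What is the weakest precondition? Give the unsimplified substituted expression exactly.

Answer: ( ( ( x + x ) + ( x + x ) ) - ( x + x ) ) == 15

Derivation:
post: z == 15
stmt 6: z := x - y  -- replace 1 occurrence(s) of z with (x - y)
  => ( x - y ) == 15
stmt 5: z := z + x  -- replace 0 occurrence(s) of z with (z + x)
  => ( x - y ) == 15
stmt 4: x := y + y  -- replace 1 occurrence(s) of x with (y + y)
  => ( ( y + y ) - y ) == 15
stmt 3: y := x + x  -- replace 3 occurrence(s) of y with (x + x)
  => ( ( ( x + x ) + ( x + x ) ) - ( x + x ) ) == 15
stmt 2: y := x + z  -- replace 0 occurrence(s) of y with (x + z)
  => ( ( ( x + x ) + ( x + x ) ) - ( x + x ) ) == 15
stmt 1: y := x + y  -- replace 0 occurrence(s) of y with (x + y)
  => ( ( ( x + x ) + ( x + x ) ) - ( x + x ) ) == 15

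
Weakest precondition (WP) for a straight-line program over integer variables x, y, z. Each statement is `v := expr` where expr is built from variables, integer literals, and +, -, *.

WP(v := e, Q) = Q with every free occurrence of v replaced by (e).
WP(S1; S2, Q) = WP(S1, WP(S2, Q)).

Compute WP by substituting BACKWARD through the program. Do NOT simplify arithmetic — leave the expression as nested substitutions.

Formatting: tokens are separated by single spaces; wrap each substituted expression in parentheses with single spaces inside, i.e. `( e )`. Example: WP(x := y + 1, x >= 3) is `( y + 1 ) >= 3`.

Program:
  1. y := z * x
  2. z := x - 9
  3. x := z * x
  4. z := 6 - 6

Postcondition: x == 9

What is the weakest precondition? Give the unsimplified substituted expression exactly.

post: x == 9
stmt 4: z := 6 - 6  -- replace 0 occurrence(s) of z with (6 - 6)
  => x == 9
stmt 3: x := z * x  -- replace 1 occurrence(s) of x with (z * x)
  => ( z * x ) == 9
stmt 2: z := x - 9  -- replace 1 occurrence(s) of z with (x - 9)
  => ( ( x - 9 ) * x ) == 9
stmt 1: y := z * x  -- replace 0 occurrence(s) of y with (z * x)
  => ( ( x - 9 ) * x ) == 9

Answer: ( ( x - 9 ) * x ) == 9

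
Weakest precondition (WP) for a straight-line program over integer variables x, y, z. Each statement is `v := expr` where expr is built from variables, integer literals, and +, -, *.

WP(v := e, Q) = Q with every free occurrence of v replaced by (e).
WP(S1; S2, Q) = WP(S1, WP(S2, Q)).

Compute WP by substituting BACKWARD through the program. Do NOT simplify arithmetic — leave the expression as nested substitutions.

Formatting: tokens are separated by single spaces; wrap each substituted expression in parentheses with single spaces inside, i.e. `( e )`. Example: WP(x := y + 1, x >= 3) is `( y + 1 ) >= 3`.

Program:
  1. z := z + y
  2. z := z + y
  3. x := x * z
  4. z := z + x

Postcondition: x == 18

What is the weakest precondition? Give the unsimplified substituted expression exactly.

Answer: ( x * ( ( z + y ) + y ) ) == 18

Derivation:
post: x == 18
stmt 4: z := z + x  -- replace 0 occurrence(s) of z with (z + x)
  => x == 18
stmt 3: x := x * z  -- replace 1 occurrence(s) of x with (x * z)
  => ( x * z ) == 18
stmt 2: z := z + y  -- replace 1 occurrence(s) of z with (z + y)
  => ( x * ( z + y ) ) == 18
stmt 1: z := z + y  -- replace 1 occurrence(s) of z with (z + y)
  => ( x * ( ( z + y ) + y ) ) == 18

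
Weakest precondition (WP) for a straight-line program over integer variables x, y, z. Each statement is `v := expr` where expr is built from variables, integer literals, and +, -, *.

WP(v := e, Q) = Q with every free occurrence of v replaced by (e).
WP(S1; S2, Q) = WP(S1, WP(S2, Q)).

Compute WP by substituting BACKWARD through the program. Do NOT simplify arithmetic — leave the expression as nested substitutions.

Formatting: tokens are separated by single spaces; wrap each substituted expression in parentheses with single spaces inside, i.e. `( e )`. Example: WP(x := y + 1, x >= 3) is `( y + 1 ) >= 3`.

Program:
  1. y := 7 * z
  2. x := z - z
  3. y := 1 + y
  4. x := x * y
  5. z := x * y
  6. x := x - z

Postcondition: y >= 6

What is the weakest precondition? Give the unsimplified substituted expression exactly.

Answer: ( 1 + ( 7 * z ) ) >= 6

Derivation:
post: y >= 6
stmt 6: x := x - z  -- replace 0 occurrence(s) of x with (x - z)
  => y >= 6
stmt 5: z := x * y  -- replace 0 occurrence(s) of z with (x * y)
  => y >= 6
stmt 4: x := x * y  -- replace 0 occurrence(s) of x with (x * y)
  => y >= 6
stmt 3: y := 1 + y  -- replace 1 occurrence(s) of y with (1 + y)
  => ( 1 + y ) >= 6
stmt 2: x := z - z  -- replace 0 occurrence(s) of x with (z - z)
  => ( 1 + y ) >= 6
stmt 1: y := 7 * z  -- replace 1 occurrence(s) of y with (7 * z)
  => ( 1 + ( 7 * z ) ) >= 6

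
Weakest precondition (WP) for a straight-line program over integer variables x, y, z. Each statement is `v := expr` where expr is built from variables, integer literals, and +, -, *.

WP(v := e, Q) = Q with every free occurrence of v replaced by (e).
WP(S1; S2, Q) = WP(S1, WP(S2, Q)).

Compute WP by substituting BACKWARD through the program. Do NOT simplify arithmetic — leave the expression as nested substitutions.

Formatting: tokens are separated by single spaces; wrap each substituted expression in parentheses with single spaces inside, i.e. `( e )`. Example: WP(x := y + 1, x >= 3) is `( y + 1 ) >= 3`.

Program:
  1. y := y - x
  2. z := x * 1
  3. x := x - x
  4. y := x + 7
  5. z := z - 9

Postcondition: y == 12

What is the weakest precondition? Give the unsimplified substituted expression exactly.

post: y == 12
stmt 5: z := z - 9  -- replace 0 occurrence(s) of z with (z - 9)
  => y == 12
stmt 4: y := x + 7  -- replace 1 occurrence(s) of y with (x + 7)
  => ( x + 7 ) == 12
stmt 3: x := x - x  -- replace 1 occurrence(s) of x with (x - x)
  => ( ( x - x ) + 7 ) == 12
stmt 2: z := x * 1  -- replace 0 occurrence(s) of z with (x * 1)
  => ( ( x - x ) + 7 ) == 12
stmt 1: y := y - x  -- replace 0 occurrence(s) of y with (y - x)
  => ( ( x - x ) + 7 ) == 12

Answer: ( ( x - x ) + 7 ) == 12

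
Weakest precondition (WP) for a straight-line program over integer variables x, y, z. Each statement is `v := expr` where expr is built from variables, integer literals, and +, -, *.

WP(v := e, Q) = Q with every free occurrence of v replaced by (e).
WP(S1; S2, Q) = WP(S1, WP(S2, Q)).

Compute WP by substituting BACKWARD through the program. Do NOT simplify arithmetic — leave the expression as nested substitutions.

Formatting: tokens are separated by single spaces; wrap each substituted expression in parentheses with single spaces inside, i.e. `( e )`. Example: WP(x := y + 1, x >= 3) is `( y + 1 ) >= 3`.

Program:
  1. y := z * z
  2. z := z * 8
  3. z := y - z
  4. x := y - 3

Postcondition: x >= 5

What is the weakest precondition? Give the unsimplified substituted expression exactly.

post: x >= 5
stmt 4: x := y - 3  -- replace 1 occurrence(s) of x with (y - 3)
  => ( y - 3 ) >= 5
stmt 3: z := y - z  -- replace 0 occurrence(s) of z with (y - z)
  => ( y - 3 ) >= 5
stmt 2: z := z * 8  -- replace 0 occurrence(s) of z with (z * 8)
  => ( y - 3 ) >= 5
stmt 1: y := z * z  -- replace 1 occurrence(s) of y with (z * z)
  => ( ( z * z ) - 3 ) >= 5

Answer: ( ( z * z ) - 3 ) >= 5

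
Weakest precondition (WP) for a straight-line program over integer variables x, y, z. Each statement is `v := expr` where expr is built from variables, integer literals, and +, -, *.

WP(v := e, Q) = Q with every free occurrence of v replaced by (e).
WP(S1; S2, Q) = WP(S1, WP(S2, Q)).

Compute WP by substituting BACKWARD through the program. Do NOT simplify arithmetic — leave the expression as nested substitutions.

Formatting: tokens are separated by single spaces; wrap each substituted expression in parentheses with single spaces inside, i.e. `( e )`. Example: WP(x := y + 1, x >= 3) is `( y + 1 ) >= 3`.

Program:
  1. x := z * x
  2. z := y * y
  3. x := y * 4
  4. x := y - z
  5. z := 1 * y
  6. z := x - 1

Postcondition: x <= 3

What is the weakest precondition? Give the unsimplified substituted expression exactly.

post: x <= 3
stmt 6: z := x - 1  -- replace 0 occurrence(s) of z with (x - 1)
  => x <= 3
stmt 5: z := 1 * y  -- replace 0 occurrence(s) of z with (1 * y)
  => x <= 3
stmt 4: x := y - z  -- replace 1 occurrence(s) of x with (y - z)
  => ( y - z ) <= 3
stmt 3: x := y * 4  -- replace 0 occurrence(s) of x with (y * 4)
  => ( y - z ) <= 3
stmt 2: z := y * y  -- replace 1 occurrence(s) of z with (y * y)
  => ( y - ( y * y ) ) <= 3
stmt 1: x := z * x  -- replace 0 occurrence(s) of x with (z * x)
  => ( y - ( y * y ) ) <= 3

Answer: ( y - ( y * y ) ) <= 3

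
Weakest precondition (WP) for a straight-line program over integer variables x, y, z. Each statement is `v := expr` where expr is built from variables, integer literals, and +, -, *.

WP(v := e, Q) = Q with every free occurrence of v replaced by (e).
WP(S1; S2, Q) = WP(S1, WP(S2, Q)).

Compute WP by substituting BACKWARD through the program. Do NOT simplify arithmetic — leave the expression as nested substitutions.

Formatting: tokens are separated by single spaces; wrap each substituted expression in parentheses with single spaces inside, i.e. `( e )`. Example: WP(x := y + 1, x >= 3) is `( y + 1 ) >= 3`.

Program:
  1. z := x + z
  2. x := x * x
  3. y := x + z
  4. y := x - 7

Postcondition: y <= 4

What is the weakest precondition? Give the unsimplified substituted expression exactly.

post: y <= 4
stmt 4: y := x - 7  -- replace 1 occurrence(s) of y with (x - 7)
  => ( x - 7 ) <= 4
stmt 3: y := x + z  -- replace 0 occurrence(s) of y with (x + z)
  => ( x - 7 ) <= 4
stmt 2: x := x * x  -- replace 1 occurrence(s) of x with (x * x)
  => ( ( x * x ) - 7 ) <= 4
stmt 1: z := x + z  -- replace 0 occurrence(s) of z with (x + z)
  => ( ( x * x ) - 7 ) <= 4

Answer: ( ( x * x ) - 7 ) <= 4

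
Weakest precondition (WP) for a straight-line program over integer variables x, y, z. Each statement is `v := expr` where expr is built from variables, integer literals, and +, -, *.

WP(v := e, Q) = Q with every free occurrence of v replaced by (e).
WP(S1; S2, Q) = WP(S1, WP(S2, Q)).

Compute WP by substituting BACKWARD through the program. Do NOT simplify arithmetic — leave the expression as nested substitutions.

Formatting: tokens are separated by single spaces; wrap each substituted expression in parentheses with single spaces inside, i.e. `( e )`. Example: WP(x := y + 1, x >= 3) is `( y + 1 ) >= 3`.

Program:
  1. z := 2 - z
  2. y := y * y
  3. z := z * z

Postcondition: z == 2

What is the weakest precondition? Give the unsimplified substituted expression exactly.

Answer: ( ( 2 - z ) * ( 2 - z ) ) == 2

Derivation:
post: z == 2
stmt 3: z := z * z  -- replace 1 occurrence(s) of z with (z * z)
  => ( z * z ) == 2
stmt 2: y := y * y  -- replace 0 occurrence(s) of y with (y * y)
  => ( z * z ) == 2
stmt 1: z := 2 - z  -- replace 2 occurrence(s) of z with (2 - z)
  => ( ( 2 - z ) * ( 2 - z ) ) == 2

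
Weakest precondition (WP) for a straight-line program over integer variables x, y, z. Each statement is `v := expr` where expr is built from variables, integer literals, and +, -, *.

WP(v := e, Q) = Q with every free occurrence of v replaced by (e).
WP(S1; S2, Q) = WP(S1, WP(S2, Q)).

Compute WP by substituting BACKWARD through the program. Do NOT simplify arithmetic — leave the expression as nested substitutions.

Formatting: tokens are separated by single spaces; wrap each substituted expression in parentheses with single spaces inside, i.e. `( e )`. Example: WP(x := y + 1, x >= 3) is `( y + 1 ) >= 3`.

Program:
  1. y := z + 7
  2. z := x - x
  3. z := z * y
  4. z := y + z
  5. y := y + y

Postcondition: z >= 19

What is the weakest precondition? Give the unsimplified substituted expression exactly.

post: z >= 19
stmt 5: y := y + y  -- replace 0 occurrence(s) of y with (y + y)
  => z >= 19
stmt 4: z := y + z  -- replace 1 occurrence(s) of z with (y + z)
  => ( y + z ) >= 19
stmt 3: z := z * y  -- replace 1 occurrence(s) of z with (z * y)
  => ( y + ( z * y ) ) >= 19
stmt 2: z := x - x  -- replace 1 occurrence(s) of z with (x - x)
  => ( y + ( ( x - x ) * y ) ) >= 19
stmt 1: y := z + 7  -- replace 2 occurrence(s) of y with (z + 7)
  => ( ( z + 7 ) + ( ( x - x ) * ( z + 7 ) ) ) >= 19

Answer: ( ( z + 7 ) + ( ( x - x ) * ( z + 7 ) ) ) >= 19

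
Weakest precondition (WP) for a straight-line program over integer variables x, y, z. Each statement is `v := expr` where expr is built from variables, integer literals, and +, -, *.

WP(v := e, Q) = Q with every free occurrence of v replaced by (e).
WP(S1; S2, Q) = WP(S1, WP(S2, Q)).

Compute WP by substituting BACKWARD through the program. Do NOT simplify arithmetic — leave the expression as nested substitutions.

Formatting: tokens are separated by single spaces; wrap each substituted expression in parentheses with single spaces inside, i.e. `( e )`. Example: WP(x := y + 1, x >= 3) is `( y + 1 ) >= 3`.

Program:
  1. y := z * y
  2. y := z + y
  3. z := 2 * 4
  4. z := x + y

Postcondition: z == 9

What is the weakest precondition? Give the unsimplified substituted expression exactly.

Answer: ( x + ( z + ( z * y ) ) ) == 9

Derivation:
post: z == 9
stmt 4: z := x + y  -- replace 1 occurrence(s) of z with (x + y)
  => ( x + y ) == 9
stmt 3: z := 2 * 4  -- replace 0 occurrence(s) of z with (2 * 4)
  => ( x + y ) == 9
stmt 2: y := z + y  -- replace 1 occurrence(s) of y with (z + y)
  => ( x + ( z + y ) ) == 9
stmt 1: y := z * y  -- replace 1 occurrence(s) of y with (z * y)
  => ( x + ( z + ( z * y ) ) ) == 9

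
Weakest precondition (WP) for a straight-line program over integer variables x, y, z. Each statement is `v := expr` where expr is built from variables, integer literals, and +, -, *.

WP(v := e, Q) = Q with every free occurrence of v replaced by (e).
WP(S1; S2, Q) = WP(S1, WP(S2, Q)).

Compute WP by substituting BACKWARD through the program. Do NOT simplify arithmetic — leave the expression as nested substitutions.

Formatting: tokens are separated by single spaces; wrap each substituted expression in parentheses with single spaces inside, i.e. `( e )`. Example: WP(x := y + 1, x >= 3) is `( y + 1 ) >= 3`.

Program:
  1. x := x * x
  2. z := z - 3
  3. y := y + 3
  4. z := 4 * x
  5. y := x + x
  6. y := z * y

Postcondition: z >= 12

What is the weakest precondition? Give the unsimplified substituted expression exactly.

post: z >= 12
stmt 6: y := z * y  -- replace 0 occurrence(s) of y with (z * y)
  => z >= 12
stmt 5: y := x + x  -- replace 0 occurrence(s) of y with (x + x)
  => z >= 12
stmt 4: z := 4 * x  -- replace 1 occurrence(s) of z with (4 * x)
  => ( 4 * x ) >= 12
stmt 3: y := y + 3  -- replace 0 occurrence(s) of y with (y + 3)
  => ( 4 * x ) >= 12
stmt 2: z := z - 3  -- replace 0 occurrence(s) of z with (z - 3)
  => ( 4 * x ) >= 12
stmt 1: x := x * x  -- replace 1 occurrence(s) of x with (x * x)
  => ( 4 * ( x * x ) ) >= 12

Answer: ( 4 * ( x * x ) ) >= 12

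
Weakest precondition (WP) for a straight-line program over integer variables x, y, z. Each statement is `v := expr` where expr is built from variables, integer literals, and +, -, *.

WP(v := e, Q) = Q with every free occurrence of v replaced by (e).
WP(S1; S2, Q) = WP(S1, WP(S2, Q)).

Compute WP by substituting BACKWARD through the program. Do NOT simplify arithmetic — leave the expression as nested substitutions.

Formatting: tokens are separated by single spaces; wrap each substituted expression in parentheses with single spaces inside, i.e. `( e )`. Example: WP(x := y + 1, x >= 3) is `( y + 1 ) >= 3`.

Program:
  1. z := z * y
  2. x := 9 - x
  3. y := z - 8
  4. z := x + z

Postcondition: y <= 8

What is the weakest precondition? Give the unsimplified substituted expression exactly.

post: y <= 8
stmt 4: z := x + z  -- replace 0 occurrence(s) of z with (x + z)
  => y <= 8
stmt 3: y := z - 8  -- replace 1 occurrence(s) of y with (z - 8)
  => ( z - 8 ) <= 8
stmt 2: x := 9 - x  -- replace 0 occurrence(s) of x with (9 - x)
  => ( z - 8 ) <= 8
stmt 1: z := z * y  -- replace 1 occurrence(s) of z with (z * y)
  => ( ( z * y ) - 8 ) <= 8

Answer: ( ( z * y ) - 8 ) <= 8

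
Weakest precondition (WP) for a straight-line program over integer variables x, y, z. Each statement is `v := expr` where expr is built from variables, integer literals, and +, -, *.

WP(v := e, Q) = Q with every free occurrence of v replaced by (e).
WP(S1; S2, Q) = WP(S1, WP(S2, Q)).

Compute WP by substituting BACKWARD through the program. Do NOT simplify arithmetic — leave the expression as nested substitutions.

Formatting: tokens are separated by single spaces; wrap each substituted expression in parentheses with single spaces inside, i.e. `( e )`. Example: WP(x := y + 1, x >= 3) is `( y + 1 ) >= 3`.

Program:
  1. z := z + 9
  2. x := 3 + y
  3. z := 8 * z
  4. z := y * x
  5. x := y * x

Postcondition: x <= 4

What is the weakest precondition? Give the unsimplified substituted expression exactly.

Answer: ( y * ( 3 + y ) ) <= 4

Derivation:
post: x <= 4
stmt 5: x := y * x  -- replace 1 occurrence(s) of x with (y * x)
  => ( y * x ) <= 4
stmt 4: z := y * x  -- replace 0 occurrence(s) of z with (y * x)
  => ( y * x ) <= 4
stmt 3: z := 8 * z  -- replace 0 occurrence(s) of z with (8 * z)
  => ( y * x ) <= 4
stmt 2: x := 3 + y  -- replace 1 occurrence(s) of x with (3 + y)
  => ( y * ( 3 + y ) ) <= 4
stmt 1: z := z + 9  -- replace 0 occurrence(s) of z with (z + 9)
  => ( y * ( 3 + y ) ) <= 4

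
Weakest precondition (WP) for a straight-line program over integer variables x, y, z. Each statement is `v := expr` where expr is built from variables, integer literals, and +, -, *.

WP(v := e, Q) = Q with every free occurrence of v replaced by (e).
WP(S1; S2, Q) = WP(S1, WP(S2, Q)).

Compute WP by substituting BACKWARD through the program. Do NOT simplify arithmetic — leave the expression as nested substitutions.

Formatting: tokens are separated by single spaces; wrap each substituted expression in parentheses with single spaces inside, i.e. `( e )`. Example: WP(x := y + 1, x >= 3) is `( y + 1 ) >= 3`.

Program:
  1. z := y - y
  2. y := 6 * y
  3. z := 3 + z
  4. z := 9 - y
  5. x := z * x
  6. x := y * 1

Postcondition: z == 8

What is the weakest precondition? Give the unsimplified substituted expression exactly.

Answer: ( 9 - ( 6 * y ) ) == 8

Derivation:
post: z == 8
stmt 6: x := y * 1  -- replace 0 occurrence(s) of x with (y * 1)
  => z == 8
stmt 5: x := z * x  -- replace 0 occurrence(s) of x with (z * x)
  => z == 8
stmt 4: z := 9 - y  -- replace 1 occurrence(s) of z with (9 - y)
  => ( 9 - y ) == 8
stmt 3: z := 3 + z  -- replace 0 occurrence(s) of z with (3 + z)
  => ( 9 - y ) == 8
stmt 2: y := 6 * y  -- replace 1 occurrence(s) of y with (6 * y)
  => ( 9 - ( 6 * y ) ) == 8
stmt 1: z := y - y  -- replace 0 occurrence(s) of z with (y - y)
  => ( 9 - ( 6 * y ) ) == 8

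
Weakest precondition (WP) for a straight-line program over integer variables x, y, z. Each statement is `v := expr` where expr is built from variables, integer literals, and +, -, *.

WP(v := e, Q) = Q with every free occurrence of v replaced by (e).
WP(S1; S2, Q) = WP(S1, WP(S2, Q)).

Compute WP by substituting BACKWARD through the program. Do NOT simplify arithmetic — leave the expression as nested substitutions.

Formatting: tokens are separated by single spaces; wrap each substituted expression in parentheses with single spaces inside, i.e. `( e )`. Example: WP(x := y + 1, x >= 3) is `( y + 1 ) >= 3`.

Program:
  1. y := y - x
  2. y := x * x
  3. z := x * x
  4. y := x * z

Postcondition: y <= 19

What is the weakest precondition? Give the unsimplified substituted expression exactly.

post: y <= 19
stmt 4: y := x * z  -- replace 1 occurrence(s) of y with (x * z)
  => ( x * z ) <= 19
stmt 3: z := x * x  -- replace 1 occurrence(s) of z with (x * x)
  => ( x * ( x * x ) ) <= 19
stmt 2: y := x * x  -- replace 0 occurrence(s) of y with (x * x)
  => ( x * ( x * x ) ) <= 19
stmt 1: y := y - x  -- replace 0 occurrence(s) of y with (y - x)
  => ( x * ( x * x ) ) <= 19

Answer: ( x * ( x * x ) ) <= 19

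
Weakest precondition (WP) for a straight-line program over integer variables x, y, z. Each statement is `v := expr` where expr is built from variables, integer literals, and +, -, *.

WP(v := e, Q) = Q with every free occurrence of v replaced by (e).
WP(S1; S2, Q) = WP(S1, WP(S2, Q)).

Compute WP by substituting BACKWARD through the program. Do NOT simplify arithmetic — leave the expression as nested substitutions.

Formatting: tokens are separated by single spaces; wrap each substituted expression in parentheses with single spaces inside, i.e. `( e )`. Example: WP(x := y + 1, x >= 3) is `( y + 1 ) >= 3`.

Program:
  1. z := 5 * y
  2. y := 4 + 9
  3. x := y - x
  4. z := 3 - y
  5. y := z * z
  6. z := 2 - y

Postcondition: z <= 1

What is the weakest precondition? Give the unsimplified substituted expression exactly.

Answer: ( 2 - ( ( 3 - ( 4 + 9 ) ) * ( 3 - ( 4 + 9 ) ) ) ) <= 1

Derivation:
post: z <= 1
stmt 6: z := 2 - y  -- replace 1 occurrence(s) of z with (2 - y)
  => ( 2 - y ) <= 1
stmt 5: y := z * z  -- replace 1 occurrence(s) of y with (z * z)
  => ( 2 - ( z * z ) ) <= 1
stmt 4: z := 3 - y  -- replace 2 occurrence(s) of z with (3 - y)
  => ( 2 - ( ( 3 - y ) * ( 3 - y ) ) ) <= 1
stmt 3: x := y - x  -- replace 0 occurrence(s) of x with (y - x)
  => ( 2 - ( ( 3 - y ) * ( 3 - y ) ) ) <= 1
stmt 2: y := 4 + 9  -- replace 2 occurrence(s) of y with (4 + 9)
  => ( 2 - ( ( 3 - ( 4 + 9 ) ) * ( 3 - ( 4 + 9 ) ) ) ) <= 1
stmt 1: z := 5 * y  -- replace 0 occurrence(s) of z with (5 * y)
  => ( 2 - ( ( 3 - ( 4 + 9 ) ) * ( 3 - ( 4 + 9 ) ) ) ) <= 1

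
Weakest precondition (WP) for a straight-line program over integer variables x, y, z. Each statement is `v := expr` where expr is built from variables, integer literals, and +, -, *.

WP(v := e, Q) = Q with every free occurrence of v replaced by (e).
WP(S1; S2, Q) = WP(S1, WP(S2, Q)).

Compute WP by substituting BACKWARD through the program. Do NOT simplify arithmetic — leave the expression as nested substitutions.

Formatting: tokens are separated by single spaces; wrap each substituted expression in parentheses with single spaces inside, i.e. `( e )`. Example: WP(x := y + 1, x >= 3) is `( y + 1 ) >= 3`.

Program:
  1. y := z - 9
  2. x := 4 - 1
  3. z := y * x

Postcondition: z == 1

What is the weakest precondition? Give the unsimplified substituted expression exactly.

post: z == 1
stmt 3: z := y * x  -- replace 1 occurrence(s) of z with (y * x)
  => ( y * x ) == 1
stmt 2: x := 4 - 1  -- replace 1 occurrence(s) of x with (4 - 1)
  => ( y * ( 4 - 1 ) ) == 1
stmt 1: y := z - 9  -- replace 1 occurrence(s) of y with (z - 9)
  => ( ( z - 9 ) * ( 4 - 1 ) ) == 1

Answer: ( ( z - 9 ) * ( 4 - 1 ) ) == 1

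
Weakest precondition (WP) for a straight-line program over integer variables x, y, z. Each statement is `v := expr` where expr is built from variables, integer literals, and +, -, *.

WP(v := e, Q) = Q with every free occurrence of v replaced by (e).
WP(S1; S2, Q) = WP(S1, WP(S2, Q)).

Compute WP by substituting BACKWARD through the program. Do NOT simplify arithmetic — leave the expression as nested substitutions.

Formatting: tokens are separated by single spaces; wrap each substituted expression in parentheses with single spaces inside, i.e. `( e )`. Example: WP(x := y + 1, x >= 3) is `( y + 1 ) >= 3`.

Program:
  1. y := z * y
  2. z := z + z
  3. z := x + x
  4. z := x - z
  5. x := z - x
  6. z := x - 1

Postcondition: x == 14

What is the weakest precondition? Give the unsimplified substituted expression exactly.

Answer: ( ( x - ( x + x ) ) - x ) == 14

Derivation:
post: x == 14
stmt 6: z := x - 1  -- replace 0 occurrence(s) of z with (x - 1)
  => x == 14
stmt 5: x := z - x  -- replace 1 occurrence(s) of x with (z - x)
  => ( z - x ) == 14
stmt 4: z := x - z  -- replace 1 occurrence(s) of z with (x - z)
  => ( ( x - z ) - x ) == 14
stmt 3: z := x + x  -- replace 1 occurrence(s) of z with (x + x)
  => ( ( x - ( x + x ) ) - x ) == 14
stmt 2: z := z + z  -- replace 0 occurrence(s) of z with (z + z)
  => ( ( x - ( x + x ) ) - x ) == 14
stmt 1: y := z * y  -- replace 0 occurrence(s) of y with (z * y)
  => ( ( x - ( x + x ) ) - x ) == 14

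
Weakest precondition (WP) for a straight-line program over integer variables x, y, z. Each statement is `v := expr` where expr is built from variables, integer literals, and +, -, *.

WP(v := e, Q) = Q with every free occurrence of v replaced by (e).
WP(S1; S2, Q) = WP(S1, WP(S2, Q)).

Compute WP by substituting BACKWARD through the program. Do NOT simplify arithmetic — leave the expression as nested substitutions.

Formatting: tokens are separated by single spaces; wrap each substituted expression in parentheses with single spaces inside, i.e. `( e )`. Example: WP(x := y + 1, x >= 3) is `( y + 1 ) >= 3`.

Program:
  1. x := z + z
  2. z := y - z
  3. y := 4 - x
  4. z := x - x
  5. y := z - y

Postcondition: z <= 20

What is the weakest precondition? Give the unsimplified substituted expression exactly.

Answer: ( ( z + z ) - ( z + z ) ) <= 20

Derivation:
post: z <= 20
stmt 5: y := z - y  -- replace 0 occurrence(s) of y with (z - y)
  => z <= 20
stmt 4: z := x - x  -- replace 1 occurrence(s) of z with (x - x)
  => ( x - x ) <= 20
stmt 3: y := 4 - x  -- replace 0 occurrence(s) of y with (4 - x)
  => ( x - x ) <= 20
stmt 2: z := y - z  -- replace 0 occurrence(s) of z with (y - z)
  => ( x - x ) <= 20
stmt 1: x := z + z  -- replace 2 occurrence(s) of x with (z + z)
  => ( ( z + z ) - ( z + z ) ) <= 20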